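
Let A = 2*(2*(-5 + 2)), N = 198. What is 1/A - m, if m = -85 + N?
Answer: -1357/12 ≈ -113.08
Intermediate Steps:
A = -12 (A = 2*(2*(-3)) = 2*(-6) = -12)
m = 113 (m = -85 + 198 = 113)
1/A - m = 1/(-12) - 1*113 = -1/12 - 113 = -1357/12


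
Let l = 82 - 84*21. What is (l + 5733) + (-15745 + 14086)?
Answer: 2392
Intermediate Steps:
l = -1682 (l = 82 - 1764 = -1682)
(l + 5733) + (-15745 + 14086) = (-1682 + 5733) + (-15745 + 14086) = 4051 - 1659 = 2392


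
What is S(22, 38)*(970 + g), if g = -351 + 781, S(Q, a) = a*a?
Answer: 2021600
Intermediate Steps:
S(Q, a) = a**2
g = 430
S(22, 38)*(970 + g) = 38**2*(970 + 430) = 1444*1400 = 2021600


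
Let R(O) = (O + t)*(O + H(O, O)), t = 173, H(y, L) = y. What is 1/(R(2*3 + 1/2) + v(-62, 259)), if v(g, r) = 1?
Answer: 2/4669 ≈ 0.00042836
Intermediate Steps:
R(O) = 2*O*(173 + O) (R(O) = (O + 173)*(O + O) = (173 + O)*(2*O) = 2*O*(173 + O))
1/(R(2*3 + 1/2) + v(-62, 259)) = 1/(2*(2*3 + 1/2)*(173 + (2*3 + 1/2)) + 1) = 1/(2*(6 + ½)*(173 + (6 + ½)) + 1) = 1/(2*(13/2)*(173 + 13/2) + 1) = 1/(2*(13/2)*(359/2) + 1) = 1/(4667/2 + 1) = 1/(4669/2) = 2/4669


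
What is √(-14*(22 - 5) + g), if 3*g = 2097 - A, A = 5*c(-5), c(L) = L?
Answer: 8*√66/3 ≈ 21.664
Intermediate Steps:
A = -25 (A = 5*(-5) = -25)
g = 2122/3 (g = (2097 - 1*(-25))/3 = (2097 + 25)/3 = (⅓)*2122 = 2122/3 ≈ 707.33)
√(-14*(22 - 5) + g) = √(-14*(22 - 5) + 2122/3) = √(-14*17 + 2122/3) = √(-238 + 2122/3) = √(1408/3) = 8*√66/3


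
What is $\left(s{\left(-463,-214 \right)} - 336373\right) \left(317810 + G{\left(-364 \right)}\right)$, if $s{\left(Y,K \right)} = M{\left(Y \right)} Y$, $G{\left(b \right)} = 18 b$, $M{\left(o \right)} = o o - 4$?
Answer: $-30997364988944$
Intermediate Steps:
$M{\left(o \right)} = -4 + o^{2}$ ($M{\left(o \right)} = o^{2} - 4 = -4 + o^{2}$)
$s{\left(Y,K \right)} = Y \left(-4 + Y^{2}\right)$ ($s{\left(Y,K \right)} = \left(-4 + Y^{2}\right) Y = Y \left(-4 + Y^{2}\right)$)
$\left(s{\left(-463,-214 \right)} - 336373\right) \left(317810 + G{\left(-364 \right)}\right) = \left(- 463 \left(-4 + \left(-463\right)^{2}\right) - 336373\right) \left(317810 + 18 \left(-364\right)\right) = \left(- 463 \left(-4 + 214369\right) - 336373\right) \left(317810 - 6552\right) = \left(\left(-463\right) 214365 - 336373\right) 311258 = \left(-99250995 - 336373\right) 311258 = \left(-99587368\right) 311258 = -30997364988944$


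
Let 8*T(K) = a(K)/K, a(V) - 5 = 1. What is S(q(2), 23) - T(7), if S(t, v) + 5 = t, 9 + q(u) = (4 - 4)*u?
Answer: -395/28 ≈ -14.107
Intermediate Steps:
a(V) = 6 (a(V) = 5 + 1 = 6)
q(u) = -9 (q(u) = -9 + (4 - 4)*u = -9 + 0*u = -9 + 0 = -9)
S(t, v) = -5 + t
T(K) = 3/(4*K) (T(K) = (6/K)/8 = 3/(4*K))
S(q(2), 23) - T(7) = (-5 - 9) - 3/(4*7) = -14 - 3/(4*7) = -14 - 1*3/28 = -14 - 3/28 = -395/28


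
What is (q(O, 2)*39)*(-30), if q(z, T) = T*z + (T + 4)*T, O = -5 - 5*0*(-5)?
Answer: -2340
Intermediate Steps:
O = -5 (O = -5 + 0*(-5) = -5 + 0 = -5)
q(z, T) = T*z + T*(4 + T) (q(z, T) = T*z + (4 + T)*T = T*z + T*(4 + T))
(q(O, 2)*39)*(-30) = ((2*(4 + 2 - 5))*39)*(-30) = ((2*1)*39)*(-30) = (2*39)*(-30) = 78*(-30) = -2340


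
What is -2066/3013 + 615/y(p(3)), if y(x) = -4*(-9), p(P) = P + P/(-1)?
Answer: 592873/36156 ≈ 16.398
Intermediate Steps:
p(P) = 0 (p(P) = P + P*(-1) = P - P = 0)
y(x) = 36
-2066/3013 + 615/y(p(3)) = -2066/3013 + 615/36 = -2066*1/3013 + 615*(1/36) = -2066/3013 + 205/12 = 592873/36156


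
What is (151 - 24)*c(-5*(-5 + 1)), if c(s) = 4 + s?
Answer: 3048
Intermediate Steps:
(151 - 24)*c(-5*(-5 + 1)) = (151 - 24)*(4 - 5*(-5 + 1)) = 127*(4 - 5*(-4)) = 127*(4 + 20) = 127*24 = 3048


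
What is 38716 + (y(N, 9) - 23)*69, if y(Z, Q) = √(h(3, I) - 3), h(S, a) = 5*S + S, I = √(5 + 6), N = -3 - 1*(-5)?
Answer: 37129 + 69*√15 ≈ 37396.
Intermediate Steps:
N = 2 (N = -3 + 5 = 2)
I = √11 ≈ 3.3166
h(S, a) = 6*S
y(Z, Q) = √15 (y(Z, Q) = √(6*3 - 3) = √(18 - 3) = √15)
38716 + (y(N, 9) - 23)*69 = 38716 + (√15 - 23)*69 = 38716 + (-23 + √15)*69 = 38716 + (-1587 + 69*√15) = 37129 + 69*√15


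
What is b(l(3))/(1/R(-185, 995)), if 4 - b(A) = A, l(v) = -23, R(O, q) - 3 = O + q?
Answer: 21951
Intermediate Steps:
R(O, q) = 3 + O + q (R(O, q) = 3 + (O + q) = 3 + O + q)
b(A) = 4 - A
b(l(3))/(1/R(-185, 995)) = (4 - 1*(-23))/(1/(3 - 185 + 995)) = (4 + 23)/(1/813) = 27/(1/813) = 27*813 = 21951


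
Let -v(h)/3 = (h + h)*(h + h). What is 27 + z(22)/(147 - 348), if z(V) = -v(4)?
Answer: 1745/67 ≈ 26.045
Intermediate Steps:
v(h) = -12*h² (v(h) = -3*(h + h)*(h + h) = -3*2*h*2*h = -12*h²)
z(V) = 192 (z(V) = -(-12)*4² = -(-12)*16 = -1*(-192) = 192)
27 + z(22)/(147 - 348) = 27 + 192/(147 - 348) = 27 + 192/(-201) = 27 - 1/201*192 = 27 - 64/67 = 1745/67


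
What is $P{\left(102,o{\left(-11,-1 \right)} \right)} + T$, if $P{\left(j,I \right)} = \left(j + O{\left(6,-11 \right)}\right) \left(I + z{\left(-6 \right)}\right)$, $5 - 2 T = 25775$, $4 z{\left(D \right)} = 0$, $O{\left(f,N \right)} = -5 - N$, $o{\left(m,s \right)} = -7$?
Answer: $-13641$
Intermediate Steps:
$z{\left(D \right)} = 0$ ($z{\left(D \right)} = \frac{1}{4} \cdot 0 = 0$)
$T = -12885$ ($T = \frac{5}{2} - \frac{25775}{2} = -12885$)
$P{\left(j,I \right)} = I \left(6 + j\right)$ ($P{\left(j,I \right)} = \left(j - -6\right) \left(I + 0\right) = \left(j + \left(-5 + 11\right)\right) I = \left(j + 6\right) I = \left(6 + j\right) I = I \left(6 + j\right)$)
$P{\left(102,o{\left(-11,-1 \right)} \right)} + T = - 7 \left(6 + 102\right) - 12885 = \left(-7\right) 108 - 12885 = -756 - 12885 = -13641$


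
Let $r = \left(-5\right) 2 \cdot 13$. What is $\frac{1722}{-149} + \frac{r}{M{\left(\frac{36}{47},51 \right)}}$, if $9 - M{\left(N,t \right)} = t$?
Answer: $- \frac{26477}{3129} \approx -8.4618$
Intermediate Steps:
$M{\left(N,t \right)} = 9 - t$
$r = -130$ ($r = \left(-10\right) 13 = -130$)
$\frac{1722}{-149} + \frac{r}{M{\left(\frac{36}{47},51 \right)}} = \frac{1722}{-149} - \frac{130}{9 - 51} = 1722 \left(- \frac{1}{149}\right) - \frac{130}{9 - 51} = - \frac{1722}{149} - \frac{130}{-42} = - \frac{1722}{149} - - \frac{65}{21} = - \frac{1722}{149} + \frac{65}{21} = - \frac{26477}{3129}$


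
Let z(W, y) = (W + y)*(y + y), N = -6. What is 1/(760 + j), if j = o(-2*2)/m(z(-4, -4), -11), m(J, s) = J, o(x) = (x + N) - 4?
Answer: 32/24313 ≈ 0.0013162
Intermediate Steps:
z(W, y) = 2*y*(W + y) (z(W, y) = (W + y)*(2*y) = 2*y*(W + y))
o(x) = -10 + x (o(x) = (x - 6) - 4 = (-6 + x) - 4 = -10 + x)
j = -7/32 (j = (-10 - 2*2)/((2*(-4)*(-4 - 4))) = (-10 - 4)/((2*(-4)*(-8))) = -14/64 = -14*1/64 = -7/32 ≈ -0.21875)
1/(760 + j) = 1/(760 - 7/32) = 1/(24313/32) = 32/24313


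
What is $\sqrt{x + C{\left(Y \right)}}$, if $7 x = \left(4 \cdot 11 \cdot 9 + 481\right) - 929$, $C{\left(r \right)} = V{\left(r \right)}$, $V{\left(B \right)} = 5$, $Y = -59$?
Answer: $\frac{i \sqrt{119}}{7} \approx 1.5584 i$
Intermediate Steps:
$C{\left(r \right)} = 5$
$x = - \frac{52}{7}$ ($x = \frac{\left(4 \cdot 11 \cdot 9 + 481\right) - 929}{7} = \frac{\left(44 \cdot 9 + 481\right) - 929}{7} = \frac{\left(396 + 481\right) - 929}{7} = \frac{877 - 929}{7} = \frac{1}{7} \left(-52\right) = - \frac{52}{7} \approx -7.4286$)
$\sqrt{x + C{\left(Y \right)}} = \sqrt{- \frac{52}{7} + 5} = \sqrt{- \frac{17}{7}} = \frac{i \sqrt{119}}{7}$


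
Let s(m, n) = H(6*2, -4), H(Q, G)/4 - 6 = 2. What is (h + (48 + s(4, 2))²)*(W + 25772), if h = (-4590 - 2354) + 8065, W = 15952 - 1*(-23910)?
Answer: 493633314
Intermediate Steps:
W = 39862 (W = 15952 + 23910 = 39862)
h = 1121 (h = -6944 + 8065 = 1121)
H(Q, G) = 32 (H(Q, G) = 24 + 4*2 = 24 + 8 = 32)
s(m, n) = 32
(h + (48 + s(4, 2))²)*(W + 25772) = (1121 + (48 + 32)²)*(39862 + 25772) = (1121 + 80²)*65634 = (1121 + 6400)*65634 = 7521*65634 = 493633314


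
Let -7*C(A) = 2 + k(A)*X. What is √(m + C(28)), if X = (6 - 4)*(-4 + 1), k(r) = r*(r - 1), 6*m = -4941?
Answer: I*√34454/14 ≈ 13.258*I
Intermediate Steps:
m = -1647/2 (m = (⅙)*(-4941) = -1647/2 ≈ -823.50)
k(r) = r*(-1 + r)
X = -6 (X = 2*(-3) = -6)
C(A) = -2/7 + 6*A*(-1 + A)/7 (C(A) = -(2 + (A*(-1 + A))*(-6))/7 = -(2 - 6*A*(-1 + A))/7 = -2/7 + 6*A*(-1 + A)/7)
√(m + C(28)) = √(-1647/2 + (-2/7 + (6/7)*28*(-1 + 28))) = √(-1647/2 + (-2/7 + (6/7)*28*27)) = √(-1647/2 + (-2/7 + 648)) = √(-1647/2 + 4534/7) = √(-2461/14) = I*√34454/14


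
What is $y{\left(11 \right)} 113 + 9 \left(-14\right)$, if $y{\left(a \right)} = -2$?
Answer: $-352$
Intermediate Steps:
$y{\left(11 \right)} 113 + 9 \left(-14\right) = \left(-2\right) 113 + 9 \left(-14\right) = -226 - 126 = -352$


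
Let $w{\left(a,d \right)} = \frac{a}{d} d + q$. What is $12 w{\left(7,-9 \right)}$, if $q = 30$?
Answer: $444$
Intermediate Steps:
$w{\left(a,d \right)} = 30 + a$ ($w{\left(a,d \right)} = \frac{a}{d} d + 30 = a + 30 = 30 + a$)
$12 w{\left(7,-9 \right)} = 12 \left(30 + 7\right) = 12 \cdot 37 = 444$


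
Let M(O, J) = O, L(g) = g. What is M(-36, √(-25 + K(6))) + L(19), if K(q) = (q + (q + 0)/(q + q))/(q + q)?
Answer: -17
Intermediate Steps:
K(q) = (½ + q)/(2*q) (K(q) = (q + q/((2*q)))/((2*q)) = (q + q*(1/(2*q)))*(1/(2*q)) = (q + ½)*(1/(2*q)) = (½ + q)*(1/(2*q)) = (½ + q)/(2*q))
M(-36, √(-25 + K(6))) + L(19) = -36 + 19 = -17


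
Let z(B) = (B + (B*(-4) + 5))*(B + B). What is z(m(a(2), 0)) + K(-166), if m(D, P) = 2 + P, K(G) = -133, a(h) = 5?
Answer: -137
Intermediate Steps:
z(B) = 2*B*(5 - 3*B) (z(B) = (B + (-4*B + 5))*(2*B) = (B + (5 - 4*B))*(2*B) = (5 - 3*B)*(2*B) = 2*B*(5 - 3*B))
z(m(a(2), 0)) + K(-166) = 2*(2 + 0)*(5 - 3*(2 + 0)) - 133 = 2*2*(5 - 3*2) - 133 = 2*2*(5 - 6) - 133 = 2*2*(-1) - 133 = -4 - 133 = -137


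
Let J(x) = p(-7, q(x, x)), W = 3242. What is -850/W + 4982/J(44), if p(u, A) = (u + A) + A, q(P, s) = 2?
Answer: -8077097/4863 ≈ -1660.9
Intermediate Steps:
p(u, A) = u + 2*A (p(u, A) = (A + u) + A = u + 2*A)
J(x) = -3 (J(x) = -7 + 2*2 = -7 + 4 = -3)
-850/W + 4982/J(44) = -850/3242 + 4982/(-3) = -850*1/3242 + 4982*(-1/3) = -425/1621 - 4982/3 = -8077097/4863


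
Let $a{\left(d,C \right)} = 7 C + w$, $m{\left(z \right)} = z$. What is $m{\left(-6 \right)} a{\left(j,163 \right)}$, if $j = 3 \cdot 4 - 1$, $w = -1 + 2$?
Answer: $-6852$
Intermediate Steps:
$w = 1$
$j = 11$ ($j = 12 - 1 = 11$)
$a{\left(d,C \right)} = 1 + 7 C$ ($a{\left(d,C \right)} = 7 C + 1 = 1 + 7 C$)
$m{\left(-6 \right)} a{\left(j,163 \right)} = - 6 \left(1 + 7 \cdot 163\right) = - 6 \left(1 + 1141\right) = \left(-6\right) 1142 = -6852$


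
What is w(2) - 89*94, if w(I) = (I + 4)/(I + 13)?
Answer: -41828/5 ≈ -8365.6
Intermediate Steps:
w(I) = (4 + I)/(13 + I)
w(2) - 89*94 = (4 + 2)/(13 + 2) - 89*94 = 6/15 - 8366 = (1/15)*6 - 8366 = 2/5 - 8366 = -41828/5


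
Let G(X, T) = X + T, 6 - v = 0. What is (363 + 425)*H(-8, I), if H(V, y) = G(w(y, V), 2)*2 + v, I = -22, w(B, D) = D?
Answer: -4728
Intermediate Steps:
v = 6 (v = 6 - 1*0 = 6 + 0 = 6)
G(X, T) = T + X
H(V, y) = 10 + 2*V (H(V, y) = (2 + V)*2 + 6 = (4 + 2*V) + 6 = 10 + 2*V)
(363 + 425)*H(-8, I) = (363 + 425)*(10 + 2*(-8)) = 788*(10 - 16) = 788*(-6) = -4728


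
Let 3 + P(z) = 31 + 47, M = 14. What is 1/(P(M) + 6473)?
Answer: 1/6548 ≈ 0.00015272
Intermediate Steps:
P(z) = 75 (P(z) = -3 + (31 + 47) = -3 + 78 = 75)
1/(P(M) + 6473) = 1/(75 + 6473) = 1/6548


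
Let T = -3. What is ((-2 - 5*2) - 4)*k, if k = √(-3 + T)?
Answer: -16*I*√6 ≈ -39.192*I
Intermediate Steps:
k = I*√6 (k = √(-3 - 3) = √(-6) = I*√6 ≈ 2.4495*I)
((-2 - 5*2) - 4)*k = ((-2 - 5*2) - 4)*(I*√6) = ((-2 - 10) - 4)*(I*√6) = (-12 - 4)*(I*√6) = -16*I*√6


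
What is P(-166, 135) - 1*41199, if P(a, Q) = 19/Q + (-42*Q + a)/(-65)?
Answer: -72146426/1755 ≈ -41109.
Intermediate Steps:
P(a, Q) = 19/Q - a/65 + 42*Q/65 (P(a, Q) = 19/Q + (a - 42*Q)*(-1/65) = 19/Q + (-a/65 + 42*Q/65) = 19/Q - a/65 + 42*Q/65)
P(-166, 135) - 1*41199 = (1/65)*(1235 + 135*(-1*(-166) + 42*135))/135 - 1*41199 = (1/65)*(1/135)*(1235 + 135*(166 + 5670)) - 41199 = (1/65)*(1/135)*(1235 + 135*5836) - 41199 = (1/65)*(1/135)*(1235 + 787860) - 41199 = (1/65)*(1/135)*789095 - 41199 = 157819/1755 - 41199 = -72146426/1755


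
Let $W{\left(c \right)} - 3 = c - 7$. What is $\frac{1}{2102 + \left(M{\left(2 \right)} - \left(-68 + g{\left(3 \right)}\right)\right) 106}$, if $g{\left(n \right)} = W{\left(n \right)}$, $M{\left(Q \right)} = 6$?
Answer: $\frac{1}{10052} \approx 9.9483 \cdot 10^{-5}$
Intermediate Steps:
$W{\left(c \right)} = -4 + c$ ($W{\left(c \right)} = 3 + \left(c - 7\right) = 3 + \left(-7 + c\right) = -4 + c$)
$g{\left(n \right)} = -4 + n$
$\frac{1}{2102 + \left(M{\left(2 \right)} - \left(-68 + g{\left(3 \right)}\right)\right) 106} = \frac{1}{2102 + \left(6 + \left(68 - \left(-4 + 3\right)\right)\right) 106} = \frac{1}{2102 + \left(6 + \left(68 - -1\right)\right) 106} = \frac{1}{2102 + \left(6 + \left(68 + 1\right)\right) 106} = \frac{1}{2102 + \left(6 + 69\right) 106} = \frac{1}{2102 + 75 \cdot 106} = \frac{1}{2102 + 7950} = \frac{1}{10052}$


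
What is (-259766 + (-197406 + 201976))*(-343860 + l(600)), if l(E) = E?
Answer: 87598578960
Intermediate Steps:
(-259766 + (-197406 + 201976))*(-343860 + l(600)) = (-259766 + (-197406 + 201976))*(-343860 + 600) = (-259766 + 4570)*(-343260) = -255196*(-343260) = 87598578960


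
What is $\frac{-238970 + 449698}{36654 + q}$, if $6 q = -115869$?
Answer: $\frac{60208}{4955} \approx 12.151$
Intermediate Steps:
$q = - \frac{38623}{2}$ ($q = \frac{1}{6} \left(-115869\right) = - \frac{38623}{2} \approx -19312.0$)
$\frac{-238970 + 449698}{36654 + q} = \frac{-238970 + 449698}{36654 - \frac{38623}{2}} = \frac{210728}{\frac{34685}{2}} = 210728 \cdot \frac{2}{34685} = \frac{60208}{4955}$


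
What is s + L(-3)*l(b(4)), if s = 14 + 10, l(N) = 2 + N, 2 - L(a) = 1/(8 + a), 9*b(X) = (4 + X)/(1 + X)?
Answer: 698/25 ≈ 27.920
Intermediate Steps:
b(X) = (4 + X)/(9*(1 + X)) (b(X) = ((4 + X)/(1 + X))/9 = (4 + X)/(9*(1 + X)))
L(a) = 2 - 1/(8 + a)
s = 24
s + L(-3)*l(b(4)) = 24 + ((15 + 2*(-3))/(8 - 3))*(2 + (4 + 4)/(9*(1 + 4))) = 24 + ((15 - 6)/5)*(2 + (⅑)*8/5) = 24 + ((⅕)*9)*(2 + (⅑)*(⅕)*8) = 24 + 9*(2 + 8/45)/5 = 24 + (9/5)*(98/45) = 24 + 98/25 = 698/25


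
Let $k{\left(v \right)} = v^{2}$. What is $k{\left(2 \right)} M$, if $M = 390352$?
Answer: $1561408$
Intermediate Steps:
$k{\left(2 \right)} M = 2^{2} \cdot 390352 = 4 \cdot 390352 = 1561408$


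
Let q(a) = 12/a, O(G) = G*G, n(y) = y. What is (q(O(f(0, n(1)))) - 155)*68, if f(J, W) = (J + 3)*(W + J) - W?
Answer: -10336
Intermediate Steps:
f(J, W) = -W + (3 + J)*(J + W) (f(J, W) = (3 + J)*(J + W) - W = -W + (3 + J)*(J + W))
O(G) = G**2
(q(O(f(0, n(1)))) - 155)*68 = (12/((0**2 + 2*1 + 3*0 + 0*1)**2) - 155)*68 = (12/((0 + 2 + 0 + 0)**2) - 155)*68 = (12/(2**2) - 155)*68 = (12/4 - 155)*68 = (12*(1/4) - 155)*68 = (3 - 155)*68 = -152*68 = -10336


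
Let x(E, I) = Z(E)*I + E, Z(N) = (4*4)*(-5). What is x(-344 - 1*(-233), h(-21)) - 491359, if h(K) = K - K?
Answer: -491470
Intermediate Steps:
Z(N) = -80 (Z(N) = 16*(-5) = -80)
h(K) = 0
x(E, I) = E - 80*I (x(E, I) = -80*I + E = E - 80*I)
x(-344 - 1*(-233), h(-21)) - 491359 = ((-344 - 1*(-233)) - 80*0) - 491359 = ((-344 + 233) + 0) - 491359 = (-111 + 0) - 491359 = -111 - 491359 = -491470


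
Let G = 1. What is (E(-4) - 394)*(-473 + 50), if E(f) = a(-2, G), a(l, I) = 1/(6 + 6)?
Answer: 666507/4 ≈ 1.6663e+5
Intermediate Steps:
a(l, I) = 1/12
E(f) = 1/12
(E(-4) - 394)*(-473 + 50) = (1/12 - 394)*(-473 + 50) = -4727/12*(-423) = 666507/4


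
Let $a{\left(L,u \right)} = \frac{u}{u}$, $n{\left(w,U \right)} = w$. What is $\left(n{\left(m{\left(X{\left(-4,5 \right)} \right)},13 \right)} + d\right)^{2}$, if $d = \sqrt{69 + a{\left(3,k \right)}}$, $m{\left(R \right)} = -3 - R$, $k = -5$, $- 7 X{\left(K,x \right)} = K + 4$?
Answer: $\left(3 - \sqrt{70}\right)^{2} \approx 28.8$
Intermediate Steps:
$X{\left(K,x \right)} = - \frac{4}{7} - \frac{K}{7}$ ($X{\left(K,x \right)} = - \frac{K + 4}{7} = - \frac{4 + K}{7} = - \frac{4}{7} - \frac{K}{7}$)
$a{\left(L,u \right)} = 1$
$d = \sqrt{70}$ ($d = \sqrt{69 + 1} = \sqrt{70} \approx 8.3666$)
$\left(n{\left(m{\left(X{\left(-4,5 \right)} \right)},13 \right)} + d\right)^{2} = \left(\left(-3 - \left(- \frac{4}{7} - - \frac{4}{7}\right)\right) + \sqrt{70}\right)^{2} = \left(\left(-3 - \left(- \frac{4}{7} + \frac{4}{7}\right)\right) + \sqrt{70}\right)^{2} = \left(\left(-3 - 0\right) + \sqrt{70}\right)^{2} = \left(\left(-3 + 0\right) + \sqrt{70}\right)^{2} = \left(-3 + \sqrt{70}\right)^{2}$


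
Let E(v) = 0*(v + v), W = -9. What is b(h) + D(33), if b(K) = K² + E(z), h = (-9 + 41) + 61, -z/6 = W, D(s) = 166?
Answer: 8815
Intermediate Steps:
z = 54 (z = -6*(-9) = 54)
h = 93 (h = 32 + 61 = 93)
E(v) = 0 (E(v) = 0*(2*v) = 0)
b(K) = K² (b(K) = K² + 0 = K²)
b(h) + D(33) = 93² + 166 = 8649 + 166 = 8815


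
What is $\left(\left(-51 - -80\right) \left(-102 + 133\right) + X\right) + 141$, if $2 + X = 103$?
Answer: $1141$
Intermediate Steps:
$X = 101$ ($X = -2 + 103 = 101$)
$\left(\left(-51 - -80\right) \left(-102 + 133\right) + X\right) + 141 = \left(\left(-51 - -80\right) \left(-102 + 133\right) + 101\right) + 141 = \left(\left(-51 + 80\right) 31 + 101\right) + 141 = \left(29 \cdot 31 + 101\right) + 141 = \left(899 + 101\right) + 141 = 1000 + 141 = 1141$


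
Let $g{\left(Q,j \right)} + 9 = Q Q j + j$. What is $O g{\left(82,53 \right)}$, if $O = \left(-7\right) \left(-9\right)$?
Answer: $22454208$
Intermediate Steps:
$O = 63$
$g{\left(Q,j \right)} = -9 + j + j Q^{2}$ ($g{\left(Q,j \right)} = -9 + \left(Q Q j + j\right) = -9 + \left(j Q^{2} + j\right) = -9 + \left(j + j Q^{2}\right) = -9 + j + j Q^{2}$)
$O g{\left(82,53 \right)} = 63 \left(-9 + 53 + 53 \cdot 82^{2}\right) = 63 \left(-9 + 53 + 53 \cdot 6724\right) = 63 \left(-9 + 53 + 356372\right) = 63 \cdot 356416 = 22454208$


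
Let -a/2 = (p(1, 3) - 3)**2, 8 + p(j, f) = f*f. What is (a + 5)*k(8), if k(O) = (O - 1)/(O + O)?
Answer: -21/16 ≈ -1.3125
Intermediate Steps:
p(j, f) = -8 + f**2 (p(j, f) = -8 + f*f = -8 + f**2)
k(O) = (-1 + O)/(2*O) (k(O) = (-1 + O)/((2*O)) = (-1 + O)*(1/(2*O)) = (-1 + O)/(2*O))
a = -8 (a = -2*((-8 + 3**2) - 3)**2 = -2*((-8 + 9) - 3)**2 = -2*(1 - 3)**2 = -2*(-2)**2 = -2*4 = -8)
(a + 5)*k(8) = (-8 + 5)*((1/2)*(-1 + 8)/8) = -3*7/(2*8) = -3*7/16 = -21/16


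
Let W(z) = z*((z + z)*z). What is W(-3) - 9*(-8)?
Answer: 18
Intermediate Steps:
W(z) = 2*z³ (W(z) = z*((2*z)*z) = z*(2*z²) = 2*z³)
W(-3) - 9*(-8) = 2*(-3)³ - 9*(-8) = 2*(-27) + 72 = -54 + 72 = 18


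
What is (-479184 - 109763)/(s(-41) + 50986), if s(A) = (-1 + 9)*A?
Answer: -588947/50658 ≈ -11.626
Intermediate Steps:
s(A) = 8*A
(-479184 - 109763)/(s(-41) + 50986) = (-479184 - 109763)/(8*(-41) + 50986) = -588947/(-328 + 50986) = -588947/50658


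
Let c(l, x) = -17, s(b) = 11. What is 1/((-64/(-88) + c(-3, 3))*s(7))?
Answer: -1/179 ≈ -0.0055866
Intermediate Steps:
1/((-64/(-88) + c(-3, 3))*s(7)) = 1/((-64/(-88) - 17)*11) = 1/((-64*(-1/88) - 17)*11) = 1/((8/11 - 17)*11) = 1/(-179/11*11) = 1/(-179) = -1/179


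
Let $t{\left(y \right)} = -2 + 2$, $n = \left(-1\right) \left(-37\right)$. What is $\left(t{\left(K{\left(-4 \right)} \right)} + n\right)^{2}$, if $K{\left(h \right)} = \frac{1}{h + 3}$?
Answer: $1369$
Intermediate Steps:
$K{\left(h \right)} = \frac{1}{3 + h}$
$n = 37$
$t{\left(y \right)} = 0$
$\left(t{\left(K{\left(-4 \right)} \right)} + n\right)^{2} = \left(0 + 37\right)^{2} = 37^{2} = 1369$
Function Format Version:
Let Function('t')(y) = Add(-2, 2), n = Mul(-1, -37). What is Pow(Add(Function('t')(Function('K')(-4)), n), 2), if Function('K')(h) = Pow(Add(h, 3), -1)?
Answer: 1369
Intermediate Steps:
Function('K')(h) = Pow(Add(3, h), -1)
n = 37
Function('t')(y) = 0
Pow(Add(Function('t')(Function('K')(-4)), n), 2) = Pow(Add(0, 37), 2) = Pow(37, 2) = 1369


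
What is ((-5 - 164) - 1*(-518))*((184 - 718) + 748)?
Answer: 74686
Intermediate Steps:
((-5 - 164) - 1*(-518))*((184 - 718) + 748) = (-169 + 518)*(-534 + 748) = 349*214 = 74686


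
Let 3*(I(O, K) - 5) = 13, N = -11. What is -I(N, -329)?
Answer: -28/3 ≈ -9.3333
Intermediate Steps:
I(O, K) = 28/3 (I(O, K) = 5 + (1/3)*13 = 5 + 13/3 = 28/3)
-I(N, -329) = -1*28/3 = -28/3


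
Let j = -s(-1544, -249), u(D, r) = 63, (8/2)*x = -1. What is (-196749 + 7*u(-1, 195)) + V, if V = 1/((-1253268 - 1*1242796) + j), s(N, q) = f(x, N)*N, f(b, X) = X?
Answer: -957983040001/4880000 ≈ -1.9631e+5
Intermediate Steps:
x = -1/4 (x = (1/4)*(-1) = -1/4 ≈ -0.25000)
s(N, q) = N**2 (s(N, q) = N*N = N**2)
j = -2383936 (j = -1*(-1544)**2 = -1*2383936 = -2383936)
V = -1/4880000 (V = 1/((-1253268 - 1*1242796) - 2383936) = 1/((-1253268 - 1242796) - 2383936) = 1/(-2496064 - 2383936) = 1/(-4880000) = -1/4880000 ≈ -2.0492e-7)
(-196749 + 7*u(-1, 195)) + V = (-196749 + 7*63) - 1/4880000 = (-196749 + 441) - 1/4880000 = -196308 - 1/4880000 = -957983040001/4880000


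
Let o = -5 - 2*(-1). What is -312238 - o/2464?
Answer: -769354429/2464 ≈ -3.1224e+5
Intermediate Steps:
o = -3 (o = -5 + 2 = -3)
-312238 - o/2464 = -312238 - (-3)/2464 = -312238 - 1*(-3/2464) = -312238 + 3/2464 = -769354429/2464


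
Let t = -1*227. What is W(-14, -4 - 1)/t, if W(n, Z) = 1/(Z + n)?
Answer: 1/4313 ≈ 0.00023186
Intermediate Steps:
t = -227
W(-14, -4 - 1)/t = 1/((-4 - 1) - 14*(-227)) = -1/227/(-5 - 14) = -1/227/(-19) = -1/19*(-1/227) = 1/4313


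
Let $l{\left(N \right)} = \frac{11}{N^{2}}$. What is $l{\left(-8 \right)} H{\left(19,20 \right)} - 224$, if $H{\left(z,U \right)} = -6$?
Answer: $- \frac{7201}{32} \approx -225.03$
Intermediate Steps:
$l{\left(N \right)} = \frac{11}{N^{2}}$
$l{\left(-8 \right)} H{\left(19,20 \right)} - 224 = \frac{11}{64} \left(-6\right) - 224 = - \frac{33}{32} - 224 = - \frac{7201}{32}$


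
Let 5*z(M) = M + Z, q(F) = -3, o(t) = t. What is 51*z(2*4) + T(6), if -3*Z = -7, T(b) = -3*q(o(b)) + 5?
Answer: 597/5 ≈ 119.40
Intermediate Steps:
T(b) = 14 (T(b) = -3*(-3) + 5 = 9 + 5 = 14)
Z = 7/3 (Z = -1/3*(-7) = 7/3 ≈ 2.3333)
z(M) = 7/15 + M/5 (z(M) = (M + 7/3)/5 = (7/3 + M)/5 = 7/15 + M/5)
51*z(2*4) + T(6) = 51*(7/15 + (2*4)/5) + 14 = 51*(7/15 + (1/5)*8) + 14 = 51*(7/15 + 8/5) + 14 = 51*(31/15) + 14 = 527/5 + 14 = 597/5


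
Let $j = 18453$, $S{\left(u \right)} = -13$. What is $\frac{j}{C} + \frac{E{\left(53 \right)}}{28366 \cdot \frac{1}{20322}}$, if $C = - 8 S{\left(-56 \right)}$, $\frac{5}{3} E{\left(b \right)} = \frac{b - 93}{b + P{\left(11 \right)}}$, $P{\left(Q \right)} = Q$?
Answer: $\frac{5025435}{28366} \approx 177.16$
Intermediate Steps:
$E{\left(b \right)} = \frac{3 \left(-93 + b\right)}{5 \left(11 + b\right)}$ ($E{\left(b \right)} = \frac{3 \frac{b - 93}{b + 11}}{5} = \frac{3 \frac{-93 + b}{11 + b}}{5} = \frac{3 \left(-93 + b\right)}{5 \left(11 + b\right)}$)
$C = 104$ ($C = \left(-8\right) \left(-13\right) = 104$)
$\frac{j}{C} + \frac{E{\left(53 \right)}}{28366 \cdot \frac{1}{20322}} = \frac{18453}{104} + \frac{\frac{3}{5} \frac{1}{11 + 53} \left(-93 + 53\right)}{28366 \cdot \frac{1}{20322}} = 18453 \cdot \frac{1}{104} + \frac{\frac{3}{5} \cdot \frac{1}{64} \left(-40\right)}{28366 \cdot \frac{1}{20322}} = \frac{18453}{104} + \frac{\frac{3}{5} \cdot \frac{1}{64} \left(-40\right)}{\frac{14183}{10161}} = \frac{18453}{104} - \frac{30483}{113464} = \frac{5025435}{28366}$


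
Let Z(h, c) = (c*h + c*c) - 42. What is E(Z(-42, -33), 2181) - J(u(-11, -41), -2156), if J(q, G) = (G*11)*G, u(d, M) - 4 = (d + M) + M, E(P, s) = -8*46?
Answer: -51132064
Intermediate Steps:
Z(h, c) = -42 + c² + c*h (Z(h, c) = (c*h + c²) - 42 = (c² + c*h) - 42 = -42 + c² + c*h)
E(P, s) = -368
u(d, M) = 4 + d + 2*M (u(d, M) = 4 + ((d + M) + M) = 4 + ((M + d) + M) = 4 + (d + 2*M) = 4 + d + 2*M)
J(q, G) = 11*G² (J(q, G) = (11*G)*G = 11*G²)
E(Z(-42, -33), 2181) - J(u(-11, -41), -2156) = -368 - 11*(-2156)² = -368 - 11*4648336 = -368 - 1*51131696 = -368 - 51131696 = -51132064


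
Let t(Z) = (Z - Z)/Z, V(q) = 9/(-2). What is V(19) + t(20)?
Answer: -9/2 ≈ -4.5000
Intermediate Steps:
V(q) = -9/2 (V(q) = 9*(-½) = -9/2)
t(Z) = 0 (t(Z) = 0/Z = 0)
V(19) + t(20) = -9/2 + 0 = -9/2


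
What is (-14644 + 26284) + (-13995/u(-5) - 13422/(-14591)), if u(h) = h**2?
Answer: 808423101/72955 ≈ 11081.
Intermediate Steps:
(-14644 + 26284) + (-13995/u(-5) - 13422/(-14591)) = (-14644 + 26284) + (-13995/((-5)**2) - 13422/(-14591)) = 11640 + (-13995/25 - 13422*(-1/14591)) = 11640 + (-13995*1/25 + 13422/14591) = 11640 + (-2799/5 + 13422/14591) = 11640 - 40773099/72955 = 808423101/72955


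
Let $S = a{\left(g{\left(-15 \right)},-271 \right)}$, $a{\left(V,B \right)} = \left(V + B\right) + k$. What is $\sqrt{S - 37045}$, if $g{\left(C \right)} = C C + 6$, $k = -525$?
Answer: $i \sqrt{37610} \approx 193.93 i$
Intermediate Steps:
$g{\left(C \right)} = 6 + C^{2}$ ($g{\left(C \right)} = C^{2} + 6 = 6 + C^{2}$)
$a{\left(V,B \right)} = -525 + B + V$ ($a{\left(V,B \right)} = \left(V + B\right) - 525 = \left(B + V\right) - 525 = -525 + B + V$)
$S = -565$ ($S = -525 - 271 + \left(6 + \left(-15\right)^{2}\right) = -525 - 271 + \left(6 + 225\right) = -525 - 271 + 231 = -565$)
$\sqrt{S - 37045} = \sqrt{-565 - 37045} = \sqrt{-37610} = i \sqrt{37610}$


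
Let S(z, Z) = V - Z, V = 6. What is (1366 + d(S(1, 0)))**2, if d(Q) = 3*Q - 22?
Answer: 1855044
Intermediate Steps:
S(z, Z) = 6 - Z
d(Q) = -22 + 3*Q
(1366 + d(S(1, 0)))**2 = (1366 + (-22 + 3*(6 - 1*0)))**2 = (1366 + (-22 + 3*(6 + 0)))**2 = (1366 + (-22 + 3*6))**2 = (1366 + (-22 + 18))**2 = (1366 - 4)**2 = 1362**2 = 1855044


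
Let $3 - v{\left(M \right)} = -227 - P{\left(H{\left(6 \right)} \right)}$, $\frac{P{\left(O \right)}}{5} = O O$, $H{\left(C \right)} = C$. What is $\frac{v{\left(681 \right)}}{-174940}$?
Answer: $- \frac{41}{17494} \approx -0.0023437$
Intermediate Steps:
$P{\left(O \right)} = 5 O^{2}$ ($P{\left(O \right)} = 5 O O = 5 O^{2}$)
$v{\left(M \right)} = 410$ ($v{\left(M \right)} = 3 - \left(-227 - 5 \cdot 6^{2}\right) = 3 - \left(-227 - 5 \cdot 36\right) = 3 - \left(-227 - 180\right) = 3 - -407 = 3 + 407 = 410$)
$\frac{v{\left(681 \right)}}{-174940} = \frac{410}{-174940} = 410 \left(- \frac{1}{174940}\right) = - \frac{41}{17494}$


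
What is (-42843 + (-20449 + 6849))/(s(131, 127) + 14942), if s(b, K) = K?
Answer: -56443/15069 ≈ -3.7456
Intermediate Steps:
(-42843 + (-20449 + 6849))/(s(131, 127) + 14942) = (-42843 + (-20449 + 6849))/(127 + 14942) = (-42843 - 13600)/15069 = -56443*1/15069 = -56443/15069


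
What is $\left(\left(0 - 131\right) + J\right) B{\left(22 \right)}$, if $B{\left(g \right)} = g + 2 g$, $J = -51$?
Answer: $-12012$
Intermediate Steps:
$B{\left(g \right)} = 3 g$
$\left(\left(0 - 131\right) + J\right) B{\left(22 \right)} = \left(\left(0 - 131\right) - 51\right) 3 \cdot 22 = \left(-131 - 51\right) 66 = \left(-182\right) 66 = -12012$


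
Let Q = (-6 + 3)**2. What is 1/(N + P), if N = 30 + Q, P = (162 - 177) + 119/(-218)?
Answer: 218/5113 ≈ 0.042636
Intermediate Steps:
Q = 9 (Q = (-3)**2 = 9)
P = -3389/218 (P = -15 + 119*(-1/218) = -15 - 119/218 = -3389/218 ≈ -15.546)
N = 39 (N = 30 + 9 = 39)
1/(N + P) = 1/(39 - 3389/218) = 1/(5113/218) = 218/5113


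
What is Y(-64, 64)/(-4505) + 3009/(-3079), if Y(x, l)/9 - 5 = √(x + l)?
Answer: -2738820/2774179 ≈ -0.98725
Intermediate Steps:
Y(x, l) = 45 + 9*√(l + x) (Y(x, l) = 45 + 9*√(x + l) = 45 + 9*√(l + x))
Y(-64, 64)/(-4505) + 3009/(-3079) = (45 + 9*√(64 - 64))/(-4505) + 3009/(-3079) = (45 + 9*√0)*(-1/4505) + 3009*(-1/3079) = (45 + 9*0)*(-1/4505) - 3009/3079 = (45 + 0)*(-1/4505) - 3009/3079 = 45*(-1/4505) - 3009/3079 = -9/901 - 3009/3079 = -2738820/2774179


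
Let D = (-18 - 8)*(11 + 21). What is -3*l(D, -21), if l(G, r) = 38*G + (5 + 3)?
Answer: 94824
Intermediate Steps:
D = -832 (D = -26*32 = -832)
l(G, r) = 8 + 38*G (l(G, r) = 38*G + 8 = 8 + 38*G)
-3*l(D, -21) = -3*(8 + 38*(-832)) = -3*(8 - 31616) = -3*(-31608) = 94824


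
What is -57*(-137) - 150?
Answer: 7659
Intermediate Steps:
-57*(-137) - 150 = 7809 - 150 = 7659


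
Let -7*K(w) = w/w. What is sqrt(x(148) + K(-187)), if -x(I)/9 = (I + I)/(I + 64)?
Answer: I*sqrt(1749265)/371 ≈ 3.565*I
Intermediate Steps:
x(I) = -18*I/(64 + I) (x(I) = -9*(I + I)/(I + 64) = -9*2*I/(64 + I) = -18*I/(64 + I))
K(w) = -1/7 (K(w) = -w/(7*w) = -1/7*1 = -1/7)
sqrt(x(148) + K(-187)) = sqrt(-18*148/(64 + 148) - 1/7) = sqrt(-18*148/212 - 1/7) = sqrt(-18*148*1/212 - 1/7) = sqrt(-666/53 - 1/7) = sqrt(-4715/371) = I*sqrt(1749265)/371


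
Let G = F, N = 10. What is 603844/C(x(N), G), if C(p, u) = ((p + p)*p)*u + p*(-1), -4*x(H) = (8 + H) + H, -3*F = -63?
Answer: 603844/2065 ≈ 292.42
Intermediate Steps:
F = 21 (F = -⅓*(-63) = 21)
G = 21
x(H) = -2 - H/2 (x(H) = -((8 + H) + H)/4 = -(8 + 2*H)/4 = -2 - H/2)
C(p, u) = -p + 2*u*p² (C(p, u) = ((2*p)*p)*u - p = (2*p²)*u - p = 2*u*p² - p = -p + 2*u*p²)
603844/C(x(N), G) = 603844/(((-2 - ½*10)*(-1 + 2*(-2 - ½*10)*21))) = 603844/(((-2 - 5)*(-1 + 2*(-2 - 5)*21))) = 603844/((-7*(-1 + 2*(-7)*21))) = 603844/((-7*(-1 - 294))) = 603844/((-7*(-295))) = 603844/2065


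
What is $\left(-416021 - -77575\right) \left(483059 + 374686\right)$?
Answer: $-290300364270$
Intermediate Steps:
$\left(-416021 - -77575\right) \left(483059 + 374686\right) = \left(-416021 + 77575\right) 857745 = \left(-338446\right) 857745 = -290300364270$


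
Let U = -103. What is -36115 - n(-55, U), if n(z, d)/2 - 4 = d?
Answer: -35917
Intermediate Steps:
n(z, d) = 8 + 2*d
-36115 - n(-55, U) = -36115 - (8 + 2*(-103)) = -36115 - (8 - 206) = -36115 - 1*(-198) = -36115 + 198 = -35917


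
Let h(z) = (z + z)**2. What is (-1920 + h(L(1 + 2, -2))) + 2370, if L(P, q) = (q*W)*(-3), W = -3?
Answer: 1746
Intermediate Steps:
L(P, q) = 9*q (L(P, q) = (q*(-3))*(-3) = -3*q*(-3) = 9*q)
h(z) = 4*z**2 (h(z) = (2*z)**2 = 4*z**2)
(-1920 + h(L(1 + 2, -2))) + 2370 = (-1920 + 4*(9*(-2))**2) + 2370 = (-1920 + 4*(-18)**2) + 2370 = (-1920 + 4*324) + 2370 = (-1920 + 1296) + 2370 = -624 + 2370 = 1746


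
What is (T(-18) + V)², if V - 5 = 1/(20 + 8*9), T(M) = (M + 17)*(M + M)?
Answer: 14235529/8464 ≈ 1681.9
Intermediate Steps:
T(M) = 2*M*(17 + M) (T(M) = (17 + M)*(2*M) = 2*M*(17 + M))
V = 461/92 (V = 5 + 1/(20 + 8*9) = 5 + 1/(20 + 72) = 5 + 1/92 = 461/92 ≈ 5.0109)
(T(-18) + V)² = (2*(-18)*(17 - 18) + 461/92)² = (2*(-18)*(-1) + 461/92)² = (36 + 461/92)² = (3773/92)² = 14235529/8464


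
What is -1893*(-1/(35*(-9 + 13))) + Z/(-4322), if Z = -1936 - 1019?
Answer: 4297623/302540 ≈ 14.205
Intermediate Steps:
Z = -2955
-1893*(-1/(35*(-9 + 13))) + Z/(-4322) = -1893*(-1/(35*(-9 + 13))) - 2955/(-4322) = -1893/((-35*4)) - 2955*(-1/4322) = -1893/(-140) + 2955/4322 = -1893*(-1/140) + 2955/4322 = 1893/140 + 2955/4322 = 4297623/302540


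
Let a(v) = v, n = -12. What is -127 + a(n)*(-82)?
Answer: 857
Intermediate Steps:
-127 + a(n)*(-82) = -127 - 12*(-82) = -127 + 984 = 857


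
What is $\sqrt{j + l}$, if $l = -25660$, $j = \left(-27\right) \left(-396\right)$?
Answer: $2 i \sqrt{3742} \approx 122.34 i$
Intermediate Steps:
$j = 10692$
$\sqrt{j + l} = \sqrt{10692 - 25660} = \sqrt{-14968} = 2 i \sqrt{3742}$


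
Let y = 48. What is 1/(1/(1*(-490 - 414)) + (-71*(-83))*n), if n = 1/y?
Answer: 5424/665903 ≈ 0.0081453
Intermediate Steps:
n = 1/48 ≈ 0.020833
1/(1/(1*(-490 - 414)) + (-71*(-83))*n) = 1/(1/(1*(-490 - 414)) - 71*(-83)*(1/48)) = 1/(1/(1*(-904)) + 5893*(1/48)) = 1/(1/(-904) + 5893/48) = 1/(-1/904 + 5893/48) = 1/(665903/5424) = 5424/665903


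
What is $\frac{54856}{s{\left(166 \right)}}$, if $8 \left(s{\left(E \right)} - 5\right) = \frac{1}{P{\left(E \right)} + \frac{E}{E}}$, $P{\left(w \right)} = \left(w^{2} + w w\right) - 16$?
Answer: $\frac{24179208256}{2203881} \approx 10971.0$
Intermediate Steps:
$P{\left(w \right)} = -16 + 2 w^{2}$ ($P{\left(w \right)} = \left(w^{2} + w^{2}\right) - 16 = 2 w^{2} - 16 = -16 + 2 w^{2}$)
$s{\left(E \right)} = 5 + \frac{1}{8 \left(-15 + 2 E^{2}\right)}$ ($s{\left(E \right)} = 5 + \frac{1}{8 \left(\left(-16 + 2 E^{2}\right) + \frac{E}{E}\right)} = 5 + \frac{1}{8 \left(\left(-16 + 2 E^{2}\right) + 1\right)} = 5 + \frac{1}{8 \left(-15 + 2 E^{2}\right)}$)
$\frac{54856}{s{\left(166 \right)}} = \frac{54856}{\frac{1}{8} \frac{1}{-15 + 2 \cdot 166^{2}} \left(-599 + 80 \cdot 166^{2}\right)} = \frac{54856}{\frac{1}{8} \frac{1}{-15 + 2 \cdot 27556} \left(-599 + 80 \cdot 27556\right)} = \frac{54856}{\frac{1}{8} \frac{1}{-15 + 55112} \left(-599 + 2204480\right)} = \frac{54856}{\frac{1}{8} \cdot \frac{1}{55097} \cdot 2203881} = \frac{54856}{\frac{2203881}{440776}} = 54856 \cdot \frac{440776}{2203881} = \frac{24179208256}{2203881}$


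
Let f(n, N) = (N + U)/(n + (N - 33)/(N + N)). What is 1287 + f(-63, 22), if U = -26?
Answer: 325627/253 ≈ 1287.1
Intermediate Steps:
f(n, N) = (-26 + N)/(n + (-33 + N)/(2*N)) (f(n, N) = (N - 26)/(n + (N - 33)/(N + N)) = (-26 + N)/(n + (-33 + N)/((2*N))) = (-26 + N)/(n + (-33 + N)*(1/(2*N))) = (-26 + N)/(n + (-33 + N)/(2*N)))
1287 + f(-63, 22) = 1287 + 2*22*(-26 + 22)/(-33 + 22 + 2*22*(-63)) = 1287 + 2*22*(-4)/(-33 + 22 - 2772) = 1287 + 2*22*(-4)/(-2783) = 1287 + 2*22*(-1/2783)*(-4) = 1287 + 16/253 = 325627/253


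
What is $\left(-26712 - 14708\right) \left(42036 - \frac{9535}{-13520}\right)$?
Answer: $- \frac{1177024384105}{676} \approx -1.7412 \cdot 10^{9}$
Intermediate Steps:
$\left(-26712 - 14708\right) \left(42036 - \frac{9535}{-13520}\right) = - 41420 \left(42036 - - \frac{1907}{2704}\right) = - 41420 \left(42036 + \frac{1907}{2704}\right) = \left(-41420\right) \frac{113667251}{2704} = - \frac{1177024384105}{676}$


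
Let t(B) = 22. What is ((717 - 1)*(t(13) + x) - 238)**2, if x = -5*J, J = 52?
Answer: 29120057316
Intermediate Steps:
x = -260 (x = -5*52 = -260)
((717 - 1)*(t(13) + x) - 238)**2 = ((717 - 1)*(22 - 260) - 238)**2 = (716*(-238) - 238)**2 = (-170408 - 238)**2 = (-170646)**2 = 29120057316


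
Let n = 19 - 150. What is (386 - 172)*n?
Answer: -28034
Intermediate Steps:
n = -131
(386 - 172)*n = (386 - 172)*(-131) = 214*(-131) = -28034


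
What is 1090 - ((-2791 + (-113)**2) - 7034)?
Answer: -1854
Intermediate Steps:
1090 - ((-2791 + (-113)**2) - 7034) = 1090 - ((-2791 + 12769) - 7034) = 1090 - (9978 - 7034) = 1090 - 1*2944 = 1090 - 2944 = -1854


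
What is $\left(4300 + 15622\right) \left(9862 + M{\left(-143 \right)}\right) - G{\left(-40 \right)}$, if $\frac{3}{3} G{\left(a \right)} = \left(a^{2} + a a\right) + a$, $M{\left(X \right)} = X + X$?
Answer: $190769912$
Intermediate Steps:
$M{\left(X \right)} = 2 X$
$G{\left(a \right)} = a + 2 a^{2}$ ($G{\left(a \right)} = \left(a^{2} + a a\right) + a = \left(a^{2} + a^{2}\right) + a = 2 a^{2} + a = a + 2 a^{2}$)
$\left(4300 + 15622\right) \left(9862 + M{\left(-143 \right)}\right) - G{\left(-40 \right)} = \left(4300 + 15622\right) \left(9862 + 2 \left(-143\right)\right) - - 40 \left(1 + 2 \left(-40\right)\right) = 19922 \left(9862 - 286\right) - - 40 \left(1 - 80\right) = 19922 \cdot 9576 - \left(-40\right) \left(-79\right) = 190773072 - 3160 = 190769912$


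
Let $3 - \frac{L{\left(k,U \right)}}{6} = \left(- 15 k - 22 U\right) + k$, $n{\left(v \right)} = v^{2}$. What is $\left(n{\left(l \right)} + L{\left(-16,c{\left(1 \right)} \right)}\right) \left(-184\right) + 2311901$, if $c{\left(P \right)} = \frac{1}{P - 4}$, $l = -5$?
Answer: $2559381$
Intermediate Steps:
$c{\left(P \right)} = \frac{1}{-4 + P}$
$L{\left(k,U \right)} = 18 + 84 k + 132 U$ ($L{\left(k,U \right)} = 18 - 6 \left(\left(- 15 k - 22 U\right) + k\right) = 18 - 6 \left(\left(- 22 U - 15 k\right) + k\right) = 18 - 6 \left(- 22 U - 14 k\right) = 18 + \left(84 k + 132 U\right) = 18 + 84 k + 132 U$)
$\left(n{\left(l \right)} + L{\left(-16,c{\left(1 \right)} \right)}\right) \left(-184\right) + 2311901 = \left(\left(-5\right)^{2} + \left(18 + 84 \left(-16\right) + \frac{132}{-4 + 1}\right)\right) \left(-184\right) + 2311901 = \left(25 + \left(18 - 1344 + \frac{132}{-3}\right)\right) \left(-184\right) + 2311901 = \left(25 + \left(18 - 1344 + 132 \left(- \frac{1}{3}\right)\right)\right) \left(-184\right) + 2311901 = \left(25 - 1370\right) \left(-184\right) + 2311901 = \left(-1345\right) \left(-184\right) + 2311901 = 247480 + 2311901 = 2559381$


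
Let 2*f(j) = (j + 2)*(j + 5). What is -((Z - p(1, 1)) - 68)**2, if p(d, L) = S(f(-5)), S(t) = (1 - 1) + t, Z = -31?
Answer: -9801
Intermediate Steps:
f(j) = (2 + j)*(5 + j)/2 (f(j) = ((j + 2)*(j + 5))/2 = ((2 + j)*(5 + j))/2 = (2 + j)*(5 + j)/2)
S(t) = t (S(t) = 0 + t = t)
p(d, L) = 0 (p(d, L) = 5 + (1/2)*(-5)**2 + (7/2)*(-5) = 5 + (1/2)*25 - 35/2 = 5 + 25/2 - 35/2 = 0)
-((Z - p(1, 1)) - 68)**2 = -((-31 - 1*0) - 68)**2 = -((-31 + 0) - 68)**2 = -(-31 - 68)**2 = -1*(-99)**2 = -1*9801 = -9801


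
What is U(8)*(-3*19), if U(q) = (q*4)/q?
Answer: -228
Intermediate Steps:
U(q) = 4 (U(q) = (4*q)/q = 4)
U(8)*(-3*19) = 4*(-3*19) = 4*(-57) = -228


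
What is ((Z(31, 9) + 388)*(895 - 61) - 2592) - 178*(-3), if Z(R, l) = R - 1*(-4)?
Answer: 350724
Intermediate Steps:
Z(R, l) = 4 + R (Z(R, l) = R + 4 = 4 + R)
((Z(31, 9) + 388)*(895 - 61) - 2592) - 178*(-3) = (((4 + 31) + 388)*(895 - 61) - 2592) - 178*(-3) = ((35 + 388)*834 - 2592) + 534 = (423*834 - 2592) + 534 = (352782 - 2592) + 534 = 350190 + 534 = 350724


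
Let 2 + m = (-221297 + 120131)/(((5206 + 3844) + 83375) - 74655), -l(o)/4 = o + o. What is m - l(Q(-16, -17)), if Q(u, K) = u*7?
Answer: -8029313/8885 ≈ -903.69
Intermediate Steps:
Q(u, K) = 7*u
l(o) = -8*o (l(o) = -4*(o + o) = -8*o)
m = -68353/8885 (m = -2 + (-221297 + 120131)/(((5206 + 3844) + 83375) - 74655) = -2 - 101166/((9050 + 83375) - 74655) = -2 - 101166/(92425 - 74655) = -2 - 101166/17770 = -2 - 101166*1/17770 = -2 - 50583/8885 = -68353/8885 ≈ -7.6931)
m - l(Q(-16, -17)) = -68353/8885 - (-8)*7*(-16) = -68353/8885 - (-8)*(-112) = -68353/8885 - 1*896 = -68353/8885 - 896 = -8029313/8885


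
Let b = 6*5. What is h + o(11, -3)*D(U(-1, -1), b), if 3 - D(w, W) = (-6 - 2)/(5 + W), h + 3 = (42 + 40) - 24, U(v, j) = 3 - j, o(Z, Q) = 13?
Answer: 3394/35 ≈ 96.971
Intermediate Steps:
b = 30
h = 55 (h = -3 + ((42 + 40) - 24) = -3 + (82 - 24) = -3 + 58 = 55)
D(w, W) = 3 + 8/(5 + W) (D(w, W) = 3 - (-6 - 2)/(5 + W) = 3 - (-8)/(5 + W) = 3 + 8/(5 + W))
h + o(11, -3)*D(U(-1, -1), b) = 55 + 13*((23 + 3*30)/(5 + 30)) = 55 + 13*((23 + 90)/35) = 55 + 13*((1/35)*113) = 55 + 13*(113/35) = 55 + 1469/35 = 3394/35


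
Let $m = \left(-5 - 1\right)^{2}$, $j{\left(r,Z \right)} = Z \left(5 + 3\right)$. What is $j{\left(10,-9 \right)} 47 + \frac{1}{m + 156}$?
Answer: $- \frac{649727}{192} \approx -3384.0$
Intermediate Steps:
$j{\left(r,Z \right)} = 8 Z$ ($j{\left(r,Z \right)} = Z 8 = 8 Z$)
$m = 36$ ($m = \left(-6\right)^{2} = 36$)
$j{\left(10,-9 \right)} 47 + \frac{1}{m + 156} = 8 \left(-9\right) 47 + \frac{1}{36 + 156} = \left(-72\right) 47 + \frac{1}{192} = -3384 + \frac{1}{192} = - \frac{649727}{192}$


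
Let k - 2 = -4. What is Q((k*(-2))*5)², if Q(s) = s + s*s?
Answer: 176400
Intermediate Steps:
k = -2 (k = 2 - 4 = -2)
Q(s) = s + s²
Q((k*(-2))*5)² = ((-2*(-2)*5)*(1 - 2*(-2)*5))² = ((4*5)*(1 + 4*5))² = (20*(1 + 20))² = (20*21)² = 420² = 176400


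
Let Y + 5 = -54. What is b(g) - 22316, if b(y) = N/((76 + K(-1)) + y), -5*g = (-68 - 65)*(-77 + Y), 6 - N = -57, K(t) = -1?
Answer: -395283623/17713 ≈ -22316.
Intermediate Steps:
Y = -59 (Y = -5 - 54 = -59)
N = 63 (N = 6 - 1*(-57) = 6 + 57 = 63)
g = -18088/5 (g = -(-68 - 65)*(-77 - 59)/5 = -(-133)*(-136)/5 = -⅕*18088 = -18088/5 ≈ -3617.6)
b(y) = 63/(75 + y) (b(y) = 63/((76 - 1) + y) = 63/(75 + y))
b(g) - 22316 = 63/(75 - 18088/5) - 22316 = 63/(-17713/5) - 22316 = 63*(-5/17713) - 22316 = -315/17713 - 22316 = -395283623/17713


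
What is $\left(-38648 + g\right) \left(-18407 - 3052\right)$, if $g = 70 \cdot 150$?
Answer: $604027932$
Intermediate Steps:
$g = 10500$
$\left(-38648 + g\right) \left(-18407 - 3052\right) = \left(-38648 + 10500\right) \left(-18407 - 3052\right) = \left(-28148\right) \left(-21459\right) = 604027932$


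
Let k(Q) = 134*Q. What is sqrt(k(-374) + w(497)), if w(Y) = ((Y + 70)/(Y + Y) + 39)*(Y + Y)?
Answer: I*sqrt(10783) ≈ 103.84*I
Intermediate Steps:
w(Y) = 2*Y*(39 + (70 + Y)/(2*Y)) (w(Y) = ((70 + Y)/((2*Y)) + 39)*(2*Y) = ((70 + Y)*(1/(2*Y)) + 39)*(2*Y) = ((70 + Y)/(2*Y) + 39)*(2*Y) = (39 + (70 + Y)/(2*Y))*(2*Y) = 2*Y*(39 + (70 + Y)/(2*Y)))
sqrt(k(-374) + w(497)) = sqrt(134*(-374) + (70 + 79*497)) = sqrt(-50116 + (70 + 39263)) = sqrt(-50116 + 39333) = sqrt(-10783) = I*sqrt(10783)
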